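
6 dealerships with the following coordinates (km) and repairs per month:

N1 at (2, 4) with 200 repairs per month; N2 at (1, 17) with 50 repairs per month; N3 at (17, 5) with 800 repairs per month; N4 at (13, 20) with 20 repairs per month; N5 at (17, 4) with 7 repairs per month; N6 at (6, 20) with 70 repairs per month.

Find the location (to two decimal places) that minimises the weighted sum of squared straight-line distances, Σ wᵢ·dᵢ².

(12.95, 6.52)

The minimiser of Σwᵢ‖p−pᵢ‖² is the weighted centroid p* = (Σwᵢpᵢ)/(Σwᵢ).
Σwᵢ = 1147.
Σwᵢxᵢ = 200·2 + 50·1 + 800·17 + 20·13 + 7·17 + 70·6 = 14849.
Σwᵢyᵢ = 200·4 + 50·17 + 800·5 + 20·20 + 7·4 + 70·20 = 7478.
x* = 14849/1147 = 12.95, y* = 7478/1147 = 6.52.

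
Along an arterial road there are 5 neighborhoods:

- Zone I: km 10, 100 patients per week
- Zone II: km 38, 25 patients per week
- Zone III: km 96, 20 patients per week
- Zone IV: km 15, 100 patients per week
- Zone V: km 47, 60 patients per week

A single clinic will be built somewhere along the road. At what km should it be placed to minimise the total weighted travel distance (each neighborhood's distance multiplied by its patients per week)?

For a sum of weighted absolute distances on a line, the optimum is the weighted median (not the mean). Total weight W = 305; half-weight = 152.5.
Sort by position and accumulate weight:
  km 10 (Zone I, w=100) → cum 100
  km 15 (Zone IV, w=100) → cum 200  ≥ 152.5 → median here
  km 38 (Zone II, w=25) → cum 225
  km 47 (Zone V, w=60) → cum 285
  km 96 (Zone III, w=20) → cum 305
Optimal location: km 15.

x = 15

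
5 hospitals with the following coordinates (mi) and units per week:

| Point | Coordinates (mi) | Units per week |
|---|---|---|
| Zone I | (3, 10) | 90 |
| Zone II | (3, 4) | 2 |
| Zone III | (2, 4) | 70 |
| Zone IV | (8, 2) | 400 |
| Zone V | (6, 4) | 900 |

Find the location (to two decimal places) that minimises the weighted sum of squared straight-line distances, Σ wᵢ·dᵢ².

The minimiser of Σwᵢ‖p−pᵢ‖² is the weighted centroid p* = (Σwᵢpᵢ)/(Σwᵢ).
Σwᵢ = 1462.
Σwᵢxᵢ = 90·3 + 2·3 + 70·2 + 400·8 + 900·6 = 9016.
Σwᵢyᵢ = 90·10 + 2·4 + 70·4 + 400·2 + 900·4 = 5588.
x* = 9016/1462 = 6.17, y* = 5588/1462 = 3.82.

(6.17, 3.82)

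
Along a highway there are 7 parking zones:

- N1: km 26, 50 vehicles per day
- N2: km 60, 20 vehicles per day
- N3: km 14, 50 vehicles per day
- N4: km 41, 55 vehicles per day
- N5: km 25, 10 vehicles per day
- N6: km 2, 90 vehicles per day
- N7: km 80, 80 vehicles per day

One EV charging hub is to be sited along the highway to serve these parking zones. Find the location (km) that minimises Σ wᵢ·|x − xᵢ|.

For a sum of weighted absolute distances on a line, the optimum is the weighted median (not the mean). Total weight W = 355; half-weight = 177.5.
Sort by position and accumulate weight:
  km 2 (N6, w=90) → cum 90
  km 14 (N3, w=50) → cum 140
  km 25 (N5, w=10) → cum 150
  km 26 (N1, w=50) → cum 200  ≥ 177.5 → median here
  km 41 (N4, w=55) → cum 255
  km 60 (N2, w=20) → cum 275
  km 80 (N7, w=80) → cum 355
Optimal location: km 26.

x = 26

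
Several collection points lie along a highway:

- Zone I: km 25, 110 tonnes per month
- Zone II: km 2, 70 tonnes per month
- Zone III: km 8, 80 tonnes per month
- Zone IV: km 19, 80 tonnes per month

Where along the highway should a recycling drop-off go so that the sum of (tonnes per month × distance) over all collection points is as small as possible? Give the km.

x = 19

For a sum of weighted absolute distances on a line, the optimum is the weighted median (not the mean). Total weight W = 340; half-weight = 170.
Sort by position and accumulate weight:
  km 2 (Zone II, w=70) → cum 70
  km 8 (Zone III, w=80) → cum 150
  km 19 (Zone IV, w=80) → cum 230  ≥ 170 → median here
  km 25 (Zone I, w=110) → cum 340
Optimal location: km 19.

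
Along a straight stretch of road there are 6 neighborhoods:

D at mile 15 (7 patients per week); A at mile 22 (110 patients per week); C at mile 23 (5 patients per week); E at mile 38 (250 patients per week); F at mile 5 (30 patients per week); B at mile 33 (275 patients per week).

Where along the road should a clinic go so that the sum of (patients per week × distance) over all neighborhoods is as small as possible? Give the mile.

For a sum of weighted absolute distances on a line, the optimum is the weighted median (not the mean). Total weight W = 677; half-weight = 338.5.
Sort by position and accumulate weight:
  mile 5 (F, w=30) → cum 30
  mile 15 (D, w=7) → cum 37
  mile 22 (A, w=110) → cum 147
  mile 23 (C, w=5) → cum 152
  mile 33 (B, w=275) → cum 427  ≥ 338.5 → median here
  mile 38 (E, w=250) → cum 677
Optimal location: mile 33.

x = 33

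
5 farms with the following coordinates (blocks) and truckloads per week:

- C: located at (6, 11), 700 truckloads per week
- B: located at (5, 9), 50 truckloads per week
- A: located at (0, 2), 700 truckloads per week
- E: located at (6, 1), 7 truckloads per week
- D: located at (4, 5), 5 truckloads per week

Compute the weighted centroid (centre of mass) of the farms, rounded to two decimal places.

(3.09, 6.55)

The minimiser of Σwᵢ‖p−pᵢ‖² is the weighted centroid p* = (Σwᵢpᵢ)/(Σwᵢ).
Σwᵢ = 1462.
Σwᵢxᵢ = 700·6 + 50·5 + 700·0 + 7·6 + 5·4 = 4512.
Σwᵢyᵢ = 700·11 + 50·9 + 700·2 + 7·1 + 5·5 = 9582.
x* = 4512/1462 = 3.09, y* = 9582/1462 = 6.55.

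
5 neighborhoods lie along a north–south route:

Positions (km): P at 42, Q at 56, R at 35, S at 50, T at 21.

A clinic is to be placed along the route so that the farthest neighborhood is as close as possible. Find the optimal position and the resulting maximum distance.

location 38.5, max distance 17.5

The 1-center on a line is the midpoint of the two extreme points: leftmost at 21, rightmost at 56.
Optimal location = (21 + 56)/2 = 38.5; maximum distance = (56 − 21)/2 = 17.5.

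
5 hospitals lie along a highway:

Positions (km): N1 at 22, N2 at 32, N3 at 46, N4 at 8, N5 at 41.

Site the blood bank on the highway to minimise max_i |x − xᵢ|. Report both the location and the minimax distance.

location 27, max distance 19

The 1-center on a line is the midpoint of the two extreme points: leftmost at 8, rightmost at 46.
Optimal location = (8 + 46)/2 = 27; maximum distance = (46 − 8)/2 = 19.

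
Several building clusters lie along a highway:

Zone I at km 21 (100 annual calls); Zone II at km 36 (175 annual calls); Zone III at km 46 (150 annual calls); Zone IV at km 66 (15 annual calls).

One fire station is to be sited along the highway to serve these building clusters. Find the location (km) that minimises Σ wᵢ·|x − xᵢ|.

x = 36

For a sum of weighted absolute distances on a line, the optimum is the weighted median (not the mean). Total weight W = 440; half-weight = 220.
Sort by position and accumulate weight:
  km 21 (Zone I, w=100) → cum 100
  km 36 (Zone II, w=175) → cum 275  ≥ 220 → median here
  km 46 (Zone III, w=150) → cum 425
  km 66 (Zone IV, w=15) → cum 440
Optimal location: km 36.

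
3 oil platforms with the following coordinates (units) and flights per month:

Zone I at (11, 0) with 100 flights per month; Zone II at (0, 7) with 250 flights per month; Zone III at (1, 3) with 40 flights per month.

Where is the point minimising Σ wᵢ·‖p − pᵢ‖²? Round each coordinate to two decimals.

The minimiser of Σwᵢ‖p−pᵢ‖² is the weighted centroid p* = (Σwᵢpᵢ)/(Σwᵢ).
Σwᵢ = 390.
Σwᵢxᵢ = 100·11 + 250·0 + 40·1 = 1140.
Σwᵢyᵢ = 100·0 + 250·7 + 40·3 = 1870.
x* = 1140/390 = 2.92, y* = 1870/390 = 4.79.

(2.92, 4.79)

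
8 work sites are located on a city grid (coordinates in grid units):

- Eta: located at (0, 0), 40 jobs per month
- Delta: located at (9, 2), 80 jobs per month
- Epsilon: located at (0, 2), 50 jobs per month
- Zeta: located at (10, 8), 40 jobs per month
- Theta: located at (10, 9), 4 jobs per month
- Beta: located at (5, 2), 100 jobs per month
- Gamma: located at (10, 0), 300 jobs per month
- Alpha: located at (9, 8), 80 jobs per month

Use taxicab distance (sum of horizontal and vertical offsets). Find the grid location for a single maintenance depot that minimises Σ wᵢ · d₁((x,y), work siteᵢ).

Manhattan distance separates: Σwᵢ(|x−xᵢ|+|y−yᵢ|) = Σwᵢ|x−xᵢ| + Σwᵢ|y−yᵢ|, so x and y are optimised independently as 1-D weighted medians.
Total weight W = 694; half = 347.
x-coordinate, sorted with cumulative weight:
  x=0 (Eta, w=40) cum 40
  x=0 (Epsilon, w=50) cum 90
  x=5 (Beta, w=100) cum 190
  x=9 (Delta, w=80) cum 270
  x=9 (Alpha, w=80) cum 350  ← median
  x=10 (Zeta, w=40) cum 390
  x=10 (Theta, w=4) cum 394
  x=10 (Gamma, w=300) cum 694
⇒ x* = 9
y-coordinate, sorted with cumulative weight:
  y=0 (Eta, w=40) cum 40
  y=0 (Gamma, w=300) cum 340
  y=2 (Delta, w=80) cum 420  ← median
  y=2 (Epsilon, w=50) cum 470
  y=2 (Beta, w=100) cum 570
  y=8 (Zeta, w=40) cum 610
  y=8 (Alpha, w=80) cum 690
  y=9 (Theta, w=4) cum 694
⇒ y* = 2

(9, 2)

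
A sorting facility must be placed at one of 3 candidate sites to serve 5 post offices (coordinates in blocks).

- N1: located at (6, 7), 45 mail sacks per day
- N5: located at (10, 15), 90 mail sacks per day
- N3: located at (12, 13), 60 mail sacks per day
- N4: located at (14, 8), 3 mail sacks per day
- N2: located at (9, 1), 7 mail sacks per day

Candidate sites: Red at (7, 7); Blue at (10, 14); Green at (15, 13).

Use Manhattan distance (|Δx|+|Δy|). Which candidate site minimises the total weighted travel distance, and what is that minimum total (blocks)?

Blue, total 893 blocks

Total weighted distance at each candidate:
  Red (7, 7): total = 1775
  Blue (10, 14): total = 893
  Green (15, 13): total = 1629
Minimum is at Blue with total 893 blocks.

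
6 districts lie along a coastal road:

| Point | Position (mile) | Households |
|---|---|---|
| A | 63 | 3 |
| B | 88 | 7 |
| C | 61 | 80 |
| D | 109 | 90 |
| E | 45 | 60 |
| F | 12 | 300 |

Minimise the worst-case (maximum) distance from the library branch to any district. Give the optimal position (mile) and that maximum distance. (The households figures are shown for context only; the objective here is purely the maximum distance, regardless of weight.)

The 1-center on a line is the midpoint of the two extreme points: leftmost at 12, rightmost at 109.
Optimal location = (12 + 109)/2 = 60.5; maximum distance = (109 − 12)/2 = 48.5.

location 60.5, max distance 48.5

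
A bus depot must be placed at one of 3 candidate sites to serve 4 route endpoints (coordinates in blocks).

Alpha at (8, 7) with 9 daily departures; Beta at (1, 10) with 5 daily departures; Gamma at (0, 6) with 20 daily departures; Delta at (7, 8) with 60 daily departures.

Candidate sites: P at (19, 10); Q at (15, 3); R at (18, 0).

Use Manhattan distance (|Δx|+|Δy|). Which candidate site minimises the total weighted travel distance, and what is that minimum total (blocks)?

Q, total 1344 blocks

Total weighted distance at each candidate:
  P (19, 10): total = 1516
  Q (15, 3): total = 1344
  R (18, 0): total = 1908
Minimum is at Q with total 1344 blocks.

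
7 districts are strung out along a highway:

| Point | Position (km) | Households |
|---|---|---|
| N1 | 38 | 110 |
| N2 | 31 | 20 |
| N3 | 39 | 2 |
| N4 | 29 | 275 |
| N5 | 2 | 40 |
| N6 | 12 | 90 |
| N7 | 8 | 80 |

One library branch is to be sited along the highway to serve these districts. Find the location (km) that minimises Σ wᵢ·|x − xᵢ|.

For a sum of weighted absolute distances on a line, the optimum is the weighted median (not the mean). Total weight W = 617; half-weight = 308.5.
Sort by position and accumulate weight:
  km 2 (N5, w=40) → cum 40
  km 8 (N7, w=80) → cum 120
  km 12 (N6, w=90) → cum 210
  km 29 (N4, w=275) → cum 485  ≥ 308.5 → median here
  km 31 (N2, w=20) → cum 505
  km 38 (N1, w=110) → cum 615
  km 39 (N3, w=2) → cum 617
Optimal location: km 29.

x = 29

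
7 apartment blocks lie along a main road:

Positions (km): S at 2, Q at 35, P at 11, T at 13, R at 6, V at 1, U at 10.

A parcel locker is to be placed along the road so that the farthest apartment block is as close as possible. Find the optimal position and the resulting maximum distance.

The 1-center on a line is the midpoint of the two extreme points: leftmost at 1, rightmost at 35.
Optimal location = (1 + 35)/2 = 18; maximum distance = (35 − 1)/2 = 17.

location 18, max distance 17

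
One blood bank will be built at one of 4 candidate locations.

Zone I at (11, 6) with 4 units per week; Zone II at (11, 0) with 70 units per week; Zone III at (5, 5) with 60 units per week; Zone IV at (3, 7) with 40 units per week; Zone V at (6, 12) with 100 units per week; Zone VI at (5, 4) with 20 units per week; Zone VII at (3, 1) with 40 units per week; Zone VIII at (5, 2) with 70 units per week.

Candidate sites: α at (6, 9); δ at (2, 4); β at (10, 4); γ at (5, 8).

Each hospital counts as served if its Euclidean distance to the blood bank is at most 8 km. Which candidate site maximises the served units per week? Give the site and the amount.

γ, covering 334

Coverage radius r = 8 km; a point is covered iff (Δx)²+(Δy)² ≤ 8² = 64.
  α (6, 9): covers {Zone I, Zone III, Zone IV, Zone V, Zone VI, Zone VIII} → 294
  δ (2, 4): covers {Zone III, Zone IV, Zone VI, Zone VII, Zone VIII} → 230
  β (10, 4): covers {Zone I, Zone II, Zone III, Zone IV, Zone VI, Zone VII, Zone VIII} → 304
  γ (5, 8): covers {Zone I, Zone III, Zone IV, Zone V, Zone VI, Zone VII, Zone VIII} → 334
Maximum coverage at γ: 334 units per week.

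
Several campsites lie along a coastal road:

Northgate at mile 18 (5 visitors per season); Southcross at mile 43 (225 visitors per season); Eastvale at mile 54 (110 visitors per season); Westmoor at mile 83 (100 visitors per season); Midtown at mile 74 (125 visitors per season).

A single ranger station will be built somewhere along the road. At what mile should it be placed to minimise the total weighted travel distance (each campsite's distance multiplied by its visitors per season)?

x = 54

For a sum of weighted absolute distances on a line, the optimum is the weighted median (not the mean). Total weight W = 565; half-weight = 282.5.
Sort by position and accumulate weight:
  mile 18 (Northgate, w=5) → cum 5
  mile 43 (Southcross, w=225) → cum 230
  mile 54 (Eastvale, w=110) → cum 340  ≥ 282.5 → median here
  mile 74 (Midtown, w=125) → cum 465
  mile 83 (Westmoor, w=100) → cum 565
Optimal location: mile 54.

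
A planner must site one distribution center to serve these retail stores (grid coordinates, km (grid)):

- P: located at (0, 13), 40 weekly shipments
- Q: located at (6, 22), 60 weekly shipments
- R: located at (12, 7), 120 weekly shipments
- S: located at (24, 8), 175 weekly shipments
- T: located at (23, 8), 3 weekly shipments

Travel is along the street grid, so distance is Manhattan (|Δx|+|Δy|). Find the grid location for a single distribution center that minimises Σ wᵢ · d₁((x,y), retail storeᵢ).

Manhattan distance separates: Σwᵢ(|x−xᵢ|+|y−yᵢ|) = Σwᵢ|x−xᵢ| + Σwᵢ|y−yᵢ|, so x and y are optimised independently as 1-D weighted medians.
Total weight W = 398; half = 199.
x-coordinate, sorted with cumulative weight:
  x=0 (P, w=40) cum 40
  x=6 (Q, w=60) cum 100
  x=12 (R, w=120) cum 220  ← median
  x=23 (T, w=3) cum 223
  x=24 (S, w=175) cum 398
⇒ x* = 12
y-coordinate, sorted with cumulative weight:
  y=7 (R, w=120) cum 120
  y=8 (S, w=175) cum 295  ← median
  y=8 (T, w=3) cum 298
  y=13 (P, w=40) cum 338
  y=22 (Q, w=60) cum 398
⇒ y* = 8

(12, 8)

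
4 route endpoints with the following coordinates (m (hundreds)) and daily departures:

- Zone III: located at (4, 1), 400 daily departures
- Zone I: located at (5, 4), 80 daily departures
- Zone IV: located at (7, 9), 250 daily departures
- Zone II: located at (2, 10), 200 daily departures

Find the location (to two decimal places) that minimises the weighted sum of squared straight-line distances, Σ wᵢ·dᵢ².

The minimiser of Σwᵢ‖p−pᵢ‖² is the weighted centroid p* = (Σwᵢpᵢ)/(Σwᵢ).
Σwᵢ = 930.
Σwᵢxᵢ = 400·4 + 80·5 + 250·7 + 200·2 = 4150.
Σwᵢyᵢ = 400·1 + 80·4 + 250·9 + 200·10 = 4970.
x* = 4150/930 = 4.46, y* = 4970/930 = 5.34.

(4.46, 5.34)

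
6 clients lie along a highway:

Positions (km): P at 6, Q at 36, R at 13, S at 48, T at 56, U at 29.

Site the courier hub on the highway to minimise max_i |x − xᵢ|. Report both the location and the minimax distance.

The 1-center on a line is the midpoint of the two extreme points: leftmost at 6, rightmost at 56.
Optimal location = (6 + 56)/2 = 31; maximum distance = (56 − 6)/2 = 25.

location 31, max distance 25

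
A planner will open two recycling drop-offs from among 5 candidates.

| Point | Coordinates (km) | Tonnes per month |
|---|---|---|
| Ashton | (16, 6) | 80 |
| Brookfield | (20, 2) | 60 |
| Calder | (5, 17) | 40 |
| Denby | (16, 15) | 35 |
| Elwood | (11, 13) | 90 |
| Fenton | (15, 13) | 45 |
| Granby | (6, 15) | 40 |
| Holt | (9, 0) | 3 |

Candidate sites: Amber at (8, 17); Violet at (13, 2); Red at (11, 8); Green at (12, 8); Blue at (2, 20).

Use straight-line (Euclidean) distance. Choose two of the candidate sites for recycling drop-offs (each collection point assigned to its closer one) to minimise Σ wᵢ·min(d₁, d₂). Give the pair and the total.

Evaluate every pair (each demand assigned to the nearer of the two):
  {Amber, Violet}: total = 2168.0
  {Amber, Green}: total = 2211.1
  {Amber, Red}: total = 2364.4
  {Green, Blue}: total = 2412.7
  {Red, Blue}: total = 2569.6
  {Violet, Green}: total = 2619.5
  {Violet, Red}: total = 2649.4
  {Red, Green}: total = 2753.8
  {Violet, Blue}: total = 3235.6
  {Amber, Blue}: total = 3626.3
Best pair: {Amber, Violet} with total 2168.0.

{Amber, Violet}, total 2168.0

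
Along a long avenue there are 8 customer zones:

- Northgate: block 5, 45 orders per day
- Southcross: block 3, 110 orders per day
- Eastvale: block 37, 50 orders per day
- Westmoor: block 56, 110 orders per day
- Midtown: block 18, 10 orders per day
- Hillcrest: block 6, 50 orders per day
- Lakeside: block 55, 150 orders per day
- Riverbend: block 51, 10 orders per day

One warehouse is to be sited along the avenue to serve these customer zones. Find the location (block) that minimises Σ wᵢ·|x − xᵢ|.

x = 51

For a sum of weighted absolute distances on a line, the optimum is the weighted median (not the mean). Total weight W = 535; half-weight = 267.5.
Sort by position and accumulate weight:
  block 3 (Southcross, w=110) → cum 110
  block 5 (Northgate, w=45) → cum 155
  block 6 (Hillcrest, w=50) → cum 205
  block 18 (Midtown, w=10) → cum 215
  block 37 (Eastvale, w=50) → cum 265
  block 51 (Riverbend, w=10) → cum 275  ≥ 267.5 → median here
  block 55 (Lakeside, w=150) → cum 425
  block 56 (Westmoor, w=110) → cum 535
Optimal location: block 51.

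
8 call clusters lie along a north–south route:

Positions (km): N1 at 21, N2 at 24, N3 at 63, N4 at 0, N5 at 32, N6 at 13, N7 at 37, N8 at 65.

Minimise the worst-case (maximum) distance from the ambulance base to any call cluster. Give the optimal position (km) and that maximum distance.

The 1-center on a line is the midpoint of the two extreme points: leftmost at 0, rightmost at 65.
Optimal location = (0 + 65)/2 = 32.5; maximum distance = (65 − 0)/2 = 32.5.

location 32.5, max distance 32.5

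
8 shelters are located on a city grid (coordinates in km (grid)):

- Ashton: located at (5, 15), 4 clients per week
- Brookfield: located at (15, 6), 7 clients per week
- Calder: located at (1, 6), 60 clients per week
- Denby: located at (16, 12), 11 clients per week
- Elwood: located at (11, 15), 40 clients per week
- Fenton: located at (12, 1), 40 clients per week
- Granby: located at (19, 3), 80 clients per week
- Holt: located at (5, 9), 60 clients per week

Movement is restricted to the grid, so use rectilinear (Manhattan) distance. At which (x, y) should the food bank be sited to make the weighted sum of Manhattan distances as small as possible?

(11, 6)

Manhattan distance separates: Σwᵢ(|x−xᵢ|+|y−yᵢ|) = Σwᵢ|x−xᵢ| + Σwᵢ|y−yᵢ|, so x and y are optimised independently as 1-D weighted medians.
Total weight W = 302; half = 151.
x-coordinate, sorted with cumulative weight:
  x=1 (Calder, w=60) cum 60
  x=5 (Ashton, w=4) cum 64
  x=5 (Holt, w=60) cum 124
  x=11 (Elwood, w=40) cum 164  ← median
  x=12 (Fenton, w=40) cum 204
  x=15 (Brookfield, w=7) cum 211
  x=16 (Denby, w=11) cum 222
  x=19 (Granby, w=80) cum 302
⇒ x* = 11
y-coordinate, sorted with cumulative weight:
  y=1 (Fenton, w=40) cum 40
  y=3 (Granby, w=80) cum 120
  y=6 (Brookfield, w=7) cum 127
  y=6 (Calder, w=60) cum 187  ← median
  y=9 (Holt, w=60) cum 247
  y=12 (Denby, w=11) cum 258
  y=15 (Ashton, w=4) cum 262
  y=15 (Elwood, w=40) cum 302
⇒ y* = 6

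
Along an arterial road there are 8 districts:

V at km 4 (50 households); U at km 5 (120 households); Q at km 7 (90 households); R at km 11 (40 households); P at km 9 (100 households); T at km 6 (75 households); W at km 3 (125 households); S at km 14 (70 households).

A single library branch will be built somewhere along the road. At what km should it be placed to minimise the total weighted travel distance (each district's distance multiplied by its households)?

For a sum of weighted absolute distances on a line, the optimum is the weighted median (not the mean). Total weight W = 670; half-weight = 335.
Sort by position and accumulate weight:
  km 3 (W, w=125) → cum 125
  km 4 (V, w=50) → cum 175
  km 5 (U, w=120) → cum 295
  km 6 (T, w=75) → cum 370  ≥ 335 → median here
  km 7 (Q, w=90) → cum 460
  km 9 (P, w=100) → cum 560
  km 11 (R, w=40) → cum 600
  km 14 (S, w=70) → cum 670
Optimal location: km 6.

x = 6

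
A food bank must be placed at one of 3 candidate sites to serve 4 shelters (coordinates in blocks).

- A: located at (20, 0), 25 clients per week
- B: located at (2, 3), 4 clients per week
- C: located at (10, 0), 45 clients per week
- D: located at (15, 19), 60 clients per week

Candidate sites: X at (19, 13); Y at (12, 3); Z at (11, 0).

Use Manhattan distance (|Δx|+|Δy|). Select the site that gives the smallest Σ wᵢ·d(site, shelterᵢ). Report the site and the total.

Total weighted distance at each candidate:
  X (19, 13): total = 2048
  Y (12, 3): total = 1680
  Z (11, 0): total = 1698
Minimum is at Y with total 1680 blocks.

Y, total 1680 blocks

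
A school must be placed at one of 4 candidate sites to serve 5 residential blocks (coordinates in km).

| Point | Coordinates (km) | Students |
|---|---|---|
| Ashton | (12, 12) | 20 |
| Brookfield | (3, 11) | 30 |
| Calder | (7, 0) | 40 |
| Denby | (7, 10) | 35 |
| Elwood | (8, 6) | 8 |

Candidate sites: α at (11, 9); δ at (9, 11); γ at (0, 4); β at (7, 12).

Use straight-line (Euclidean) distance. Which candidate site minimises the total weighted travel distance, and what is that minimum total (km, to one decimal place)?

δ, total 809.5 km

Total weighted distance at each candidate:
  α (11, 9): total = 882.8
  δ (9, 11): total = 809.5
  γ (0, 4): total = 1228.1
  β (7, 12): total = 822.4
Minimum is at δ with total 809.5 km.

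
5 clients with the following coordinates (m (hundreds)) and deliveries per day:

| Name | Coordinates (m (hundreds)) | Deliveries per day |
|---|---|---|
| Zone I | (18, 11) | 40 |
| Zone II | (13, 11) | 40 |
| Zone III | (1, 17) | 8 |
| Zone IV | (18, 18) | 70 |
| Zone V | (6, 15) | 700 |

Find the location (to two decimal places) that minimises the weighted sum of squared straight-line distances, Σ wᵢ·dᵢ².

The minimiser of Σwᵢ‖p−pᵢ‖² is the weighted centroid p* = (Σwᵢpᵢ)/(Σwᵢ).
Σwᵢ = 858.
Σwᵢxᵢ = 40·18 + 40·13 + 8·1 + 70·18 + 700·6 = 6708.
Σwᵢyᵢ = 40·11 + 40·11 + 8·17 + 70·18 + 700·15 = 12776.
x* = 6708/858 = 7.82, y* = 12776/858 = 14.89.

(7.82, 14.89)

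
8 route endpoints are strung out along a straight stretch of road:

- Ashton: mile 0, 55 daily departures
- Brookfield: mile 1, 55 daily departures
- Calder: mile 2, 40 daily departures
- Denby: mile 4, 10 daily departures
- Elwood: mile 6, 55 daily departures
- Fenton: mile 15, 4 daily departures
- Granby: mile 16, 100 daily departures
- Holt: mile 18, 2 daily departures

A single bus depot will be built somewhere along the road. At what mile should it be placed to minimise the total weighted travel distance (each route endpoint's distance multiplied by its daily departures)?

For a sum of weighted absolute distances on a line, the optimum is the weighted median (not the mean). Total weight W = 321; half-weight = 160.5.
Sort by position and accumulate weight:
  mile 0 (Ashton, w=55) → cum 55
  mile 1 (Brookfield, w=55) → cum 110
  mile 2 (Calder, w=40) → cum 150
  mile 4 (Denby, w=10) → cum 160
  mile 6 (Elwood, w=55) → cum 215  ≥ 160.5 → median here
  mile 15 (Fenton, w=4) → cum 219
  mile 16 (Granby, w=100) → cum 319
  mile 18 (Holt, w=2) → cum 321
Optimal location: mile 6.

x = 6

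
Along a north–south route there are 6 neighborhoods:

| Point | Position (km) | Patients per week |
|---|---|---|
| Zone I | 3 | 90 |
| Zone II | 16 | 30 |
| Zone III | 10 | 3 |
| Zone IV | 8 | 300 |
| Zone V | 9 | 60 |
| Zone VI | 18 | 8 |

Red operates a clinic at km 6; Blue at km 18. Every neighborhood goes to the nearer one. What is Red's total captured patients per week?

453

The indifferent point is the midpoint (6+18)/2 = 12; neighborhoods left of it (closer to Red at 6) go to Red, those right go to Blue.
  Zone I at 3 (w=90) → Red
  Zone IV at 8 (w=300) → Red
  Zone V at 9 (w=60) → Red
  Zone III at 10 (w=3) → Red
  Zone II at 16 (w=30) → Blue
  Zone VI at 18 (w=8) → Blue
Red captures 453; Blue captures 38.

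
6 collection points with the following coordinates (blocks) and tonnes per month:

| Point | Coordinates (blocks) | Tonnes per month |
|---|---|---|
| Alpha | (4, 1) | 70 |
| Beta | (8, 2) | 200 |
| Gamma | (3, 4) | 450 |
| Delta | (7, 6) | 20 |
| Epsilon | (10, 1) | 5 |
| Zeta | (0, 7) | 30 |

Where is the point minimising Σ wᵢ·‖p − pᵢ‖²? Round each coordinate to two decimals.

The minimiser of Σwᵢ‖p−pᵢ‖² is the weighted centroid p* = (Σwᵢpᵢ)/(Σwᵢ).
Σwᵢ = 775.
Σwᵢxᵢ = 70·4 + 200·8 + 450·3 + 20·7 + 5·10 + 30·0 = 3420.
Σwᵢyᵢ = 70·1 + 200·2 + 450·4 + 20·6 + 5·1 + 30·7 = 2605.
x* = 3420/775 = 4.41, y* = 2605/775 = 3.36.

(4.41, 3.36)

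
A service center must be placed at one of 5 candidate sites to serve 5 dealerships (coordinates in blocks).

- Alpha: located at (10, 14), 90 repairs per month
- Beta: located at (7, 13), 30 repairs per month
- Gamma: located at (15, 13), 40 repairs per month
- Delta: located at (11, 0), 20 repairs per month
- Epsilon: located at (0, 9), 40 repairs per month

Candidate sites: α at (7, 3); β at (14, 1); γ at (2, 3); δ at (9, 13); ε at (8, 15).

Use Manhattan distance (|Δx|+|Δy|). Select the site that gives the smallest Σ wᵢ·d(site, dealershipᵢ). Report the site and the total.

Total weighted distance at each candidate:
  α (7, 3): total = 2940
  β (14, 1): total = 3580
  γ (2, 3): total = 3640
  δ (9, 13): total = 1300
  ε (8, 15): total = 1640
Minimum is at δ with total 1300 blocks.

δ, total 1300 blocks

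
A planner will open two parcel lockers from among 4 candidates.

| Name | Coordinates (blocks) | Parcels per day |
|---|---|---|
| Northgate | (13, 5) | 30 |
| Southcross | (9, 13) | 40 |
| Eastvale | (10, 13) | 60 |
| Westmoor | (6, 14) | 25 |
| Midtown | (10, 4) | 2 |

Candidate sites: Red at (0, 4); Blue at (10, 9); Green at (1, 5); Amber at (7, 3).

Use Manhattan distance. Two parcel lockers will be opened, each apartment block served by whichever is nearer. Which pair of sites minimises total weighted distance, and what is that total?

Evaluate every pair (each demand assigned to the nearer of the two):
  {Blue, Amber}: total = 883
  {Red, Blue}: total = 885
  {Blue, Green}: total = 885
  {Red, Amber}: total = 1808
  {Green, Amber}: total = 1808
  {Red, Green}: total = 2390
Best pair: {Blue, Amber} with total 883.

{Blue, Amber}, total 883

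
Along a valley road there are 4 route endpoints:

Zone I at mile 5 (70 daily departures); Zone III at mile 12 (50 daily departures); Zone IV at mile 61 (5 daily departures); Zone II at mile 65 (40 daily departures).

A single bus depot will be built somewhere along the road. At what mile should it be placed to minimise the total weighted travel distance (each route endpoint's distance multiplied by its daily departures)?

For a sum of weighted absolute distances on a line, the optimum is the weighted median (not the mean). Total weight W = 165; half-weight = 82.5.
Sort by position and accumulate weight:
  mile 5 (Zone I, w=70) → cum 70
  mile 12 (Zone III, w=50) → cum 120  ≥ 82.5 → median here
  mile 61 (Zone IV, w=5) → cum 125
  mile 65 (Zone II, w=40) → cum 165
Optimal location: mile 12.

x = 12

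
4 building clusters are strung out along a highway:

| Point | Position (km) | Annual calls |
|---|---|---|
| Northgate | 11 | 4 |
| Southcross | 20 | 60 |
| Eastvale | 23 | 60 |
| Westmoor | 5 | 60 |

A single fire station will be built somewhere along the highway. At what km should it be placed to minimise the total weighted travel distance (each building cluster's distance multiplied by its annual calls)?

For a sum of weighted absolute distances on a line, the optimum is the weighted median (not the mean). Total weight W = 184; half-weight = 92.
Sort by position and accumulate weight:
  km 5 (Westmoor, w=60) → cum 60
  km 11 (Northgate, w=4) → cum 64
  km 20 (Southcross, w=60) → cum 124  ≥ 92 → median here
  km 23 (Eastvale, w=60) → cum 184
Optimal location: km 20.

x = 20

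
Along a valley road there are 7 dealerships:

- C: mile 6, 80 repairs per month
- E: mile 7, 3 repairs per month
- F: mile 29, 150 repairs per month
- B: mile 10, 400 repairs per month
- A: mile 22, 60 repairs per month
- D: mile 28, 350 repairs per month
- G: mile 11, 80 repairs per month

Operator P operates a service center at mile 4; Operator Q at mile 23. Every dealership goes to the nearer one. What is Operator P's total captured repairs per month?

563

The indifferent point is the midpoint (4+23)/2 = 13.5; dealerships left of it (closer to Operator P at 4) go to Operator P, those right go to Operator Q.
  C at 6 (w=80) → Operator P
  E at 7 (w=3) → Operator P
  B at 10 (w=400) → Operator P
  G at 11 (w=80) → Operator P
  A at 22 (w=60) → Operator Q
  D at 28 (w=350) → Operator Q
  F at 29 (w=150) → Operator Q
Operator P captures 563; Operator Q captures 560.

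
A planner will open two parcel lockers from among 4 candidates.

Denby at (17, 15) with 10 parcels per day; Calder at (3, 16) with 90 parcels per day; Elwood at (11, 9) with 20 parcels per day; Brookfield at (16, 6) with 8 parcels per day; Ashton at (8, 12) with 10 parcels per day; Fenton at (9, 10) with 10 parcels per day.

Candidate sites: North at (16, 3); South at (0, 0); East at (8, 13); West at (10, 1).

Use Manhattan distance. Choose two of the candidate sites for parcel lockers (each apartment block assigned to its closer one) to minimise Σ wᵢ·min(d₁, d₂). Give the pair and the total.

{North, East}, total 1044

Evaluate every pair (each demand assigned to the nearer of the two):
  {North, East}: total = 1044
  {East, West}: total = 1108
  {South, East}: total = 1140
  {North, South}: total = 2394
  {South, West}: total = 2418
  {North, West}: total = 2544
Best pair: {North, East} with total 1044.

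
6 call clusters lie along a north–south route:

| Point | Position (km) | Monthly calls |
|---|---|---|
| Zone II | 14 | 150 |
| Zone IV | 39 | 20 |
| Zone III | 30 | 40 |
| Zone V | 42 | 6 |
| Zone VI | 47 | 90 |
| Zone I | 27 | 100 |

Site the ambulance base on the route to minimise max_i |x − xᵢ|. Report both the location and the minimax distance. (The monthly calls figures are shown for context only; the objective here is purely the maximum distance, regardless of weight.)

The 1-center on a line is the midpoint of the two extreme points: leftmost at 14, rightmost at 47.
Optimal location = (14 + 47)/2 = 30.5; maximum distance = (47 − 14)/2 = 16.5.

location 30.5, max distance 16.5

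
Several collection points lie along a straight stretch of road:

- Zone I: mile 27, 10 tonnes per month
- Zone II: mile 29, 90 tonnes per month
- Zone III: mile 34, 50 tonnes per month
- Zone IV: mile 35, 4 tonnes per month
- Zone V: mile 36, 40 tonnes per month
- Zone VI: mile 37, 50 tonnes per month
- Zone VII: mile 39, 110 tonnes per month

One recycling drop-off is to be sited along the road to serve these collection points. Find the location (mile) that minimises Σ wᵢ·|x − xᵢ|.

x = 36

For a sum of weighted absolute distances on a line, the optimum is the weighted median (not the mean). Total weight W = 354; half-weight = 177.
Sort by position and accumulate weight:
  mile 27 (Zone I, w=10) → cum 10
  mile 29 (Zone II, w=90) → cum 100
  mile 34 (Zone III, w=50) → cum 150
  mile 35 (Zone IV, w=4) → cum 154
  mile 36 (Zone V, w=40) → cum 194  ≥ 177 → median here
  mile 37 (Zone VI, w=50) → cum 244
  mile 39 (Zone VII, w=110) → cum 354
Optimal location: mile 36.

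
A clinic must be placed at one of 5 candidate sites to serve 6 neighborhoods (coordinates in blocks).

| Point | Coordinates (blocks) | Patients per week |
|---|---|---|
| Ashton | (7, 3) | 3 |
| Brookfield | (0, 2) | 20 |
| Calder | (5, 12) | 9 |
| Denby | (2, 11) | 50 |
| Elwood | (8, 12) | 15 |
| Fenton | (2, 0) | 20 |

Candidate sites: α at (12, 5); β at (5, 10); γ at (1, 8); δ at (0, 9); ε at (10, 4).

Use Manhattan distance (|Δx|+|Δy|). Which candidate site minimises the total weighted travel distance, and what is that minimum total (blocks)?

γ, total 790 blocks

Total weighted distance at each candidate:
  α (12, 5): total = 1712
  β (5, 10): total = 840
  γ (1, 8): total = 790
  δ (0, 9): total = 836
  ε (10, 4): total = 1509
Minimum is at γ with total 790 blocks.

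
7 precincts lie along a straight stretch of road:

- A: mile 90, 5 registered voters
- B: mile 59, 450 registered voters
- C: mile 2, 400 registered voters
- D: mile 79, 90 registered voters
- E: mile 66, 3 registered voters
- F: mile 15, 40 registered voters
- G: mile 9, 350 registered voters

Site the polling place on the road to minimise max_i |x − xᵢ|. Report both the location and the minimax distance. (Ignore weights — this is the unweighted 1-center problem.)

The 1-center on a line is the midpoint of the two extreme points: leftmost at 2, rightmost at 90.
Optimal location = (2 + 90)/2 = 46; maximum distance = (90 − 2)/2 = 44.

location 46, max distance 44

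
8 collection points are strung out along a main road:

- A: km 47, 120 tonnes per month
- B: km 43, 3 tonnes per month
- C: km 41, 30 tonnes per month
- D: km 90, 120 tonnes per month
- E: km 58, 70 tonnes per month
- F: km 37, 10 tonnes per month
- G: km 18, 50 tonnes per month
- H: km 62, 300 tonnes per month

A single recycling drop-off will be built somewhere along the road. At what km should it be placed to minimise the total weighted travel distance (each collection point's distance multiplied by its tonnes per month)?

x = 62

For a sum of weighted absolute distances on a line, the optimum is the weighted median (not the mean). Total weight W = 703; half-weight = 351.5.
Sort by position and accumulate weight:
  km 18 (G, w=50) → cum 50
  km 37 (F, w=10) → cum 60
  km 41 (C, w=30) → cum 90
  km 43 (B, w=3) → cum 93
  km 47 (A, w=120) → cum 213
  km 58 (E, w=70) → cum 283
  km 62 (H, w=300) → cum 583  ≥ 351.5 → median here
  km 90 (D, w=120) → cum 703
Optimal location: km 62.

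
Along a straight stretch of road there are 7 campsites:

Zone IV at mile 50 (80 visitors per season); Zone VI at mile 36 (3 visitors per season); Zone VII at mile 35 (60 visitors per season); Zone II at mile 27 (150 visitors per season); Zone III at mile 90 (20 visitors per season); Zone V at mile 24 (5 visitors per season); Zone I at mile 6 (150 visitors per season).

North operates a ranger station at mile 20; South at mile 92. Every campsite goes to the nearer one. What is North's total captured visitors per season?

The indifferent point is the midpoint (20+92)/2 = 56; campsites left of it (closer to North at 20) go to North, those right go to South.
  Zone I at 6 (w=150) → North
  Zone V at 24 (w=5) → North
  Zone II at 27 (w=150) → North
  Zone VII at 35 (w=60) → North
  Zone VI at 36 (w=3) → North
  Zone IV at 50 (w=80) → North
  Zone III at 90 (w=20) → South
North captures 448; South captures 20.

448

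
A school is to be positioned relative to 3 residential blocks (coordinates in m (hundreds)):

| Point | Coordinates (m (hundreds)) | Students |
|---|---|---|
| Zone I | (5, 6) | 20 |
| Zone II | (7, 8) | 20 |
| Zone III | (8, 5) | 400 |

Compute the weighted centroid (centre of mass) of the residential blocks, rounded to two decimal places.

The minimiser of Σwᵢ‖p−pᵢ‖² is the weighted centroid p* = (Σwᵢpᵢ)/(Σwᵢ).
Σwᵢ = 440.
Σwᵢxᵢ = 20·5 + 20·7 + 400·8 = 3440.
Σwᵢyᵢ = 20·6 + 20·8 + 400·5 = 2280.
x* = 3440/440 = 7.82, y* = 2280/440 = 5.18.

(7.82, 5.18)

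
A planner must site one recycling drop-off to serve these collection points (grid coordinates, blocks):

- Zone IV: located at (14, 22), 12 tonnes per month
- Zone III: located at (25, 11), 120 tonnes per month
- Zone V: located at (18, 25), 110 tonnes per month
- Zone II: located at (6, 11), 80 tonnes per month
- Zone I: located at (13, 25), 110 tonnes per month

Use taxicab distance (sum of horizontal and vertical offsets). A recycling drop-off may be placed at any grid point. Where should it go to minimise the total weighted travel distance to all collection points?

(18, 25)

Manhattan distance separates: Σwᵢ(|x−xᵢ|+|y−yᵢ|) = Σwᵢ|x−xᵢ| + Σwᵢ|y−yᵢ|, so x and y are optimised independently as 1-D weighted medians.
Total weight W = 432; half = 216.
x-coordinate, sorted with cumulative weight:
  x=6 (Zone II, w=80) cum 80
  x=13 (Zone I, w=110) cum 190
  x=14 (Zone IV, w=12) cum 202
  x=18 (Zone V, w=110) cum 312  ← median
  x=25 (Zone III, w=120) cum 432
⇒ x* = 18
y-coordinate, sorted with cumulative weight:
  y=11 (Zone III, w=120) cum 120
  y=11 (Zone II, w=80) cum 200
  y=22 (Zone IV, w=12) cum 212
  y=25 (Zone V, w=110) cum 322  ← median
  y=25 (Zone I, w=110) cum 432
⇒ y* = 25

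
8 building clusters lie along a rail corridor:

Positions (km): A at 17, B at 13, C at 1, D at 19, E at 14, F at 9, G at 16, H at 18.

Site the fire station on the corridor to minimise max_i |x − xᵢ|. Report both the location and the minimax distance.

The 1-center on a line is the midpoint of the two extreme points: leftmost at 1, rightmost at 19.
Optimal location = (1 + 19)/2 = 10; maximum distance = (19 − 1)/2 = 9.

location 10, max distance 9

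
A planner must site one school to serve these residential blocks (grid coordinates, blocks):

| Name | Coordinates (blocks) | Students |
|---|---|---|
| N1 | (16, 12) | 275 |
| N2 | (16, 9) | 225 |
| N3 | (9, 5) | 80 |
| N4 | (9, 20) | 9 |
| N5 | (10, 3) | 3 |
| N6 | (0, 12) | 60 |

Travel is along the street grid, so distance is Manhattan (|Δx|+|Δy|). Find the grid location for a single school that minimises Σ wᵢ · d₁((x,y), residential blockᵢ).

(16, 12)

Manhattan distance separates: Σwᵢ(|x−xᵢ|+|y−yᵢ|) = Σwᵢ|x−xᵢ| + Σwᵢ|y−yᵢ|, so x and y are optimised independently as 1-D weighted medians.
Total weight W = 652; half = 326.
x-coordinate, sorted with cumulative weight:
  x=0 (N6, w=60) cum 60
  x=9 (N3, w=80) cum 140
  x=9 (N4, w=9) cum 149
  x=10 (N5, w=3) cum 152
  x=16 (N1, w=275) cum 427  ← median
  x=16 (N2, w=225) cum 652
⇒ x* = 16
y-coordinate, sorted with cumulative weight:
  y=3 (N5, w=3) cum 3
  y=5 (N3, w=80) cum 83
  y=9 (N2, w=225) cum 308
  y=12 (N1, w=275) cum 583  ← median
  y=12 (N6, w=60) cum 643
  y=20 (N4, w=9) cum 652
⇒ y* = 12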